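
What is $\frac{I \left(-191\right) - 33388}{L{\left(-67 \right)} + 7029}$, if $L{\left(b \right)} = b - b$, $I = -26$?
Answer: $- \frac{3158}{781} \approx -4.0435$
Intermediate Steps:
$L{\left(b \right)} = 0$
$\frac{I \left(-191\right) - 33388}{L{\left(-67 \right)} + 7029} = \frac{\left(-26\right) \left(-191\right) - 33388}{0 + 7029} = \frac{4966 - 33388}{7029} = \left(-28422\right) \frac{1}{7029} = - \frac{3158}{781}$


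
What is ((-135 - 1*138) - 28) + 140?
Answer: -161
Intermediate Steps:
((-135 - 1*138) - 28) + 140 = ((-135 - 138) - 28) + 140 = (-273 - 28) + 140 = -301 + 140 = -161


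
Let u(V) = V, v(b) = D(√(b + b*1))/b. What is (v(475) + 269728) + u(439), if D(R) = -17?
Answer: 128329308/475 ≈ 2.7017e+5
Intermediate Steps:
v(b) = -17/b
(v(475) + 269728) + u(439) = (-17/475 + 269728) + 439 = 128120783/475 + 439 = 128329308/475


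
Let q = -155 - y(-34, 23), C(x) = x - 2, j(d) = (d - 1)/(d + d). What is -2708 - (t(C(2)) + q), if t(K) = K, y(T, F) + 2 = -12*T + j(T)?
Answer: -145961/68 ≈ -2146.5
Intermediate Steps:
j(d) = (-1 + d)/(2*d) (j(d) = (-1 + d)/((2*d)) = (-1 + d)*(1/(2*d)) = (-1 + d)/(2*d))
C(x) = -2 + x
y(T, F) = -2 - 12*T + (-1 + T)/(2*T) (y(T, F) = -2 + (-12*T + (-1 + T)/(2*T)) = -2 - 12*T + (-1 + T)/(2*T))
q = -38183/68 (q = -155 - (-3/2 - 12*(-34) - ½/(-34)) = -155 - (-3/2 + 408 - ½*(-1/34)) = -155 - (-3/2 + 408 + 1/68) = -155 - 1*27643/68 = -155 - 27643/68 = -38183/68 ≈ -561.51)
-2708 - (t(C(2)) + q) = -2708 - ((-2 + 2) - 38183/68) = -2708 - (0 - 38183/68) = -2708 - 1*(-38183/68) = -2708 + 38183/68 = -145961/68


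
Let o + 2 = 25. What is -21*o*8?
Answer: -3864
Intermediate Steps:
o = 23 (o = -2 + 25 = 23)
-21*o*8 = -21*23*8 = -483*8 = -3864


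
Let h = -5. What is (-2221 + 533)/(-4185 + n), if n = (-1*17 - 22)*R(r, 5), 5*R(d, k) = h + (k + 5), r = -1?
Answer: 211/528 ≈ 0.39962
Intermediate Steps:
R(d, k) = k/5 (R(d, k) = (-5 + (k + 5))/5 = (-5 + (5 + k))/5 = k/5)
n = -39 (n = (-1*17 - 22)*((⅕)*5) = (-17 - 22)*1 = -39*1 = -39)
(-2221 + 533)/(-4185 + n) = (-2221 + 533)/(-4185 - 39) = -1688/(-4224) = -1688*(-1/4224) = 211/528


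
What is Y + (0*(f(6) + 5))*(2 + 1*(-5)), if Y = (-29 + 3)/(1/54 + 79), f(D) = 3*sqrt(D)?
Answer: -1404/4267 ≈ -0.32904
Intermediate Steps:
Y = -1404/4267 (Y = -26/(1/54 + 79) = -26/4267/54 = -26*54/4267 = -1404/4267 ≈ -0.32904)
Y + (0*(f(6) + 5))*(2 + 1*(-5)) = -1404/4267 + (0*(3*sqrt(6) + 5))*(2 + 1*(-5)) = -1404/4267 + (0*(5 + 3*sqrt(6)))*(2 - 5) = -1404/4267 + 0*(-3) = -1404/4267 + 0 = -1404/4267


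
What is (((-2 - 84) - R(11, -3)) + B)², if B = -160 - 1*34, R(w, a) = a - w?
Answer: 70756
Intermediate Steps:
B = -194 (B = -160 - 34 = -194)
(((-2 - 84) - R(11, -3)) + B)² = (((-2 - 84) - (-3 - 1*11)) - 194)² = ((-86 - (-3 - 11)) - 194)² = ((-86 - 1*(-14)) - 194)² = ((-86 + 14) - 194)² = (-72 - 194)² = (-266)² = 70756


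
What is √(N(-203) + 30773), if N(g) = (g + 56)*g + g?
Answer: √60411 ≈ 245.79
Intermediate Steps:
N(g) = g + g*(56 + g) (N(g) = (56 + g)*g + g = g*(56 + g) + g = g + g*(56 + g))
√(N(-203) + 30773) = √(-203*(57 - 203) + 30773) = √(-203*(-146) + 30773) = √(29638 + 30773) = √60411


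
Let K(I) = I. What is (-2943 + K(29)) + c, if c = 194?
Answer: -2720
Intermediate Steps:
(-2943 + K(29)) + c = (-2943 + 29) + 194 = -2914 + 194 = -2720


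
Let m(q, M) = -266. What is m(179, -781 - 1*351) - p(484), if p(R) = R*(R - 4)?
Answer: -232586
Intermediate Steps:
p(R) = R*(-4 + R)
m(179, -781 - 1*351) - p(484) = -266 - 484*(-4 + 484) = -266 - 484*480 = -266 - 1*232320 = -266 - 232320 = -232586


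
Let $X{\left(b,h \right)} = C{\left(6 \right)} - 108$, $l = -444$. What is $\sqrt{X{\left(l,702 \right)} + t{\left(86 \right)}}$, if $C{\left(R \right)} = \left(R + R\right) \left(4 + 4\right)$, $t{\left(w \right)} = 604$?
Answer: $4 \sqrt{37} \approx 24.331$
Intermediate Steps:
$C{\left(R \right)} = 16 R$ ($C{\left(R \right)} = 2 R 8 = 16 R$)
$X{\left(b,h \right)} = -12$ ($X{\left(b,h \right)} = 16 \cdot 6 - 108 = 96 - 108 = -12$)
$\sqrt{X{\left(l,702 \right)} + t{\left(86 \right)}} = \sqrt{-12 + 604} = \sqrt{592} = 4 \sqrt{37}$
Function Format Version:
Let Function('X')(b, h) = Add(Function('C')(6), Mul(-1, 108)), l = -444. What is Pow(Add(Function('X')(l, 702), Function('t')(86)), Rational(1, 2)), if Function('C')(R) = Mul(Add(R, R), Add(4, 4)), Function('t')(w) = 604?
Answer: Mul(4, Pow(37, Rational(1, 2))) ≈ 24.331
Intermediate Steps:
Function('C')(R) = Mul(16, R) (Function('C')(R) = Mul(Mul(2, R), 8) = Mul(16, R))
Function('X')(b, h) = -12 (Function('X')(b, h) = Add(Mul(16, 6), Mul(-1, 108)) = Add(96, -108) = -12)
Pow(Add(Function('X')(l, 702), Function('t')(86)), Rational(1, 2)) = Pow(Add(-12, 604), Rational(1, 2)) = Pow(592, Rational(1, 2)) = Mul(4, Pow(37, Rational(1, 2)))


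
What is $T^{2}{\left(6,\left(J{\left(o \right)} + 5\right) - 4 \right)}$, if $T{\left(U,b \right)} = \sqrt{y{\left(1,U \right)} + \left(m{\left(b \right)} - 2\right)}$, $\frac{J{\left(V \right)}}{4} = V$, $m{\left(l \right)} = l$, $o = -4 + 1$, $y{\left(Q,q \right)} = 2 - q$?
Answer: $-17$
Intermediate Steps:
$o = -3$
$J{\left(V \right)} = 4 V$
$T{\left(U,b \right)} = \sqrt{b - U}$ ($T{\left(U,b \right)} = \sqrt{\left(2 - U\right) + \left(b - 2\right)} = \sqrt{\left(2 - U\right) + \left(-2 + b\right)} = \sqrt{b - U}$)
$T^{2}{\left(6,\left(J{\left(o \right)} + 5\right) - 4 \right)} = \left(\sqrt{\left(\left(4 \left(-3\right) + 5\right) - 4\right) - 6}\right)^{2} = \left(\sqrt{\left(\left(-12 + 5\right) - 4\right) - 6}\right)^{2} = \left(\sqrt{\left(-7 - 4\right) - 6}\right)^{2} = \left(\sqrt{-11 - 6}\right)^{2} = \left(\sqrt{-17}\right)^{2} = \left(i \sqrt{17}\right)^{2} = -17$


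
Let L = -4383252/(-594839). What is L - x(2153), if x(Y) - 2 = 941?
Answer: -556549925/594839 ≈ -935.63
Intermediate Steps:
L = 4383252/594839 (L = -4383252*(-1/594839) = 4383252/594839 ≈ 7.3688)
x(Y) = 943 (x(Y) = 2 + 941 = 943)
L - x(2153) = 4383252/594839 - 1*943 = 4383252/594839 - 943 = -556549925/594839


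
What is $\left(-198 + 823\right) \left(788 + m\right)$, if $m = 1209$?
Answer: $1248125$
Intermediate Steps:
$\left(-198 + 823\right) \left(788 + m\right) = \left(-198 + 823\right) \left(788 + 1209\right) = 625 \cdot 1997 = 1248125$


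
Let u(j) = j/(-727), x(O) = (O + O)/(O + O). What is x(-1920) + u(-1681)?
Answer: 2408/727 ≈ 3.3122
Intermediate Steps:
x(O) = 1 (x(O) = (2*O)/((2*O)) = (2*O)*(1/(2*O)) = 1)
u(j) = -j/727 (u(j) = j*(-1/727) = -j/727)
x(-1920) + u(-1681) = 1 - 1/727*(-1681) = 1 + 1681/727 = 2408/727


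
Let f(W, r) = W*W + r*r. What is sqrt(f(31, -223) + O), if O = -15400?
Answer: sqrt(35290) ≈ 187.86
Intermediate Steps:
f(W, r) = W**2 + r**2
sqrt(f(31, -223) + O) = sqrt((31**2 + (-223)**2) - 15400) = sqrt((961 + 49729) - 15400) = sqrt(50690 - 15400) = sqrt(35290)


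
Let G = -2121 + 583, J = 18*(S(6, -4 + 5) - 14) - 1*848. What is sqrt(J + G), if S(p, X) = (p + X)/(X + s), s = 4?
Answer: 2*I*sqrt(16330)/5 ≈ 51.116*I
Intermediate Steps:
S(p, X) = (X + p)/(4 + X) (S(p, X) = (p + X)/(X + 4) = (X + p)/(4 + X))
J = -5374/5 (J = 18*(((-4 + 5) + 6)/(4 + (-4 + 5)) - 14) - 1*848 = 18*((1 + 6)/(4 + 1) - 14) - 848 = 18*(7/5 - 14) - 848 = 18*(-63/5) - 848 = -1134/5 - 848 = -5374/5 ≈ -1074.8)
G = -1538
sqrt(J + G) = sqrt(-5374/5 - 1538) = sqrt(-13064/5) = 2*I*sqrt(16330)/5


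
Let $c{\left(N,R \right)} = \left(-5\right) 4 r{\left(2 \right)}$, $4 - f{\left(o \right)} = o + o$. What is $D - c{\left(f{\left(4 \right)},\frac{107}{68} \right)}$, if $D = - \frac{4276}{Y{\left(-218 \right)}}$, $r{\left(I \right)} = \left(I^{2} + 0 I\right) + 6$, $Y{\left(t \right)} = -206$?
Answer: $\frac{22738}{103} \approx 220.76$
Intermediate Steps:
$f{\left(o \right)} = 4 - 2 o$ ($f{\left(o \right)} = 4 - \left(o + o\right) = 4 - 2 o$)
$r{\left(I \right)} = 6 + I^{2}$ ($r{\left(I \right)} = \left(I^{2} + 0\right) + 6 = I^{2} + 6 = 6 + I^{2}$)
$c{\left(N,R \right)} = -200$ ($c{\left(N,R \right)} = \left(-5\right) 4 \left(6 + 2^{2}\right) = - 20 \left(6 + 4\right) = \left(-20\right) 10 = -200$)
$D = \frac{2138}{103}$ ($D = - \frac{4276}{-206} = \left(-4276\right) \left(- \frac{1}{206}\right) = \frac{2138}{103} \approx 20.757$)
$D - c{\left(f{\left(4 \right)},\frac{107}{68} \right)} = \frac{2138}{103} - -200 = \frac{2138}{103} + 200 = \frac{22738}{103}$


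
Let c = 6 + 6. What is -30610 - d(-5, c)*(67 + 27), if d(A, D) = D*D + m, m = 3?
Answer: -44428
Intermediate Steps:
c = 12
d(A, D) = 3 + D² (d(A, D) = D*D + 3 = D² + 3 = 3 + D²)
-30610 - d(-5, c)*(67 + 27) = -30610 - (3 + 12²)*(67 + 27) = -30610 - (3 + 144)*94 = -30610 - 147*94 = -30610 - 1*13818 = -30610 - 13818 = -44428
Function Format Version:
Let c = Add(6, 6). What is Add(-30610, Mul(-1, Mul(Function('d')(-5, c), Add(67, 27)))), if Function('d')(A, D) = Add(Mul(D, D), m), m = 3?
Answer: -44428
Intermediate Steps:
c = 12
Function('d')(A, D) = Add(3, Pow(D, 2)) (Function('d')(A, D) = Add(Mul(D, D), 3) = Add(Pow(D, 2), 3) = Add(3, Pow(D, 2)))
Add(-30610, Mul(-1, Mul(Function('d')(-5, c), Add(67, 27)))) = Add(-30610, Mul(-1, Mul(Add(3, Pow(12, 2)), Add(67, 27)))) = Add(-30610, Mul(-1, Mul(Add(3, 144), 94))) = Add(-30610, Mul(-1, Mul(147, 94))) = Add(-30610, Mul(-1, 13818)) = Add(-30610, -13818) = -44428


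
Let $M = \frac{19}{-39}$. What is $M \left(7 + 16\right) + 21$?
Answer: $\frac{382}{39} \approx 9.7949$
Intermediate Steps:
$M = - \frac{19}{39}$ ($M = 19 \left(- \frac{1}{39}\right) = - \frac{19}{39} \approx -0.48718$)
$M \left(7 + 16\right) + 21 = - \frac{19 \left(7 + 16\right)}{39} + 21 = \left(- \frac{19}{39}\right) 23 + 21 = - \frac{437}{39} + 21 = \frac{382}{39}$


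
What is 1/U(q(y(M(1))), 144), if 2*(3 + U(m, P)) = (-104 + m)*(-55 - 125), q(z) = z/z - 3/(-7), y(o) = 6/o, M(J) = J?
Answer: 7/64599 ≈ 0.00010836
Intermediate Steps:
q(z) = 10/7 (q(z) = 1 - 3*(-1/7) = 1 + 3/7 = 10/7)
U(m, P) = 9357 - 90*m (U(m, P) = -3 + ((-104 + m)*(-55 - 125))/2 = -3 + ((-104 + m)*(-180))/2 = -3 + (18720 - 180*m)/2 = -3 + (9360 - 90*m) = 9357 - 90*m)
1/U(q(y(M(1))), 144) = 1/(9357 - 90*10/7) = 1/(9357 - 900/7) = 1/(64599/7) = 7/64599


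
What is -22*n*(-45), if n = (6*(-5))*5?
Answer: -148500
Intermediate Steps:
n = -150 (n = -30*5 = -150)
-22*n*(-45) = -22*(-150)*(-45) = 3300*(-45) = -148500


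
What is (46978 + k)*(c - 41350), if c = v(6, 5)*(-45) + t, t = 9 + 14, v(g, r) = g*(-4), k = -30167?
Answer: -676592317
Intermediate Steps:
v(g, r) = -4*g
t = 23
c = 1103 (c = -4*6*(-45) + 23 = -24*(-45) + 23 = 1080 + 23 = 1103)
(46978 + k)*(c - 41350) = (46978 - 30167)*(1103 - 41350) = 16811*(-40247) = -676592317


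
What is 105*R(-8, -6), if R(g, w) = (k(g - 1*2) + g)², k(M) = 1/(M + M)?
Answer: 544341/80 ≈ 6804.3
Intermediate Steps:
k(M) = 1/(2*M)
R(g, w) = (g + 1/(2*(-2 + g)))² (R(g, w) = (1/(2*(g - 1*2)) + g)² = (1/(2*(g - 2)) + g)² = (1/(2*(-2 + g)) + g)² = (g + 1/(2*(-2 + g)))²)
105*R(-8, -6) = 105*(-8 + 1/(2*(-2 - 8)))² = 105*(-8 + (½)/(-10))² = 105*(-8 + (½)*(-⅒))² = 105*(-8 - 1/20)² = 105*(-161/20)² = 105*(25921/400) = 544341/80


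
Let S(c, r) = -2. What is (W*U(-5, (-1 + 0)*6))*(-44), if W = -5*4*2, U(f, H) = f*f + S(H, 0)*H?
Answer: 65120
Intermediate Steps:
U(f, H) = f**2 - 2*H (U(f, H) = f*f - 2*H = f**2 - 2*H)
W = -40 (W = -20*2 = -40)
(W*U(-5, (-1 + 0)*6))*(-44) = -40*((-5)**2 - 2*(-1 + 0)*6)*(-44) = -40*(25 - (-2)*6)*(-44) = -40*(25 - 2*(-6))*(-44) = -40*(25 + 12)*(-44) = -40*37*(-44) = -1480*(-44) = 65120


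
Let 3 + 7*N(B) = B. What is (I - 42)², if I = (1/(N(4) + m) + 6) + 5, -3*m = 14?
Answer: 8797156/9025 ≈ 974.75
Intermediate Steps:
m = -14/3 (m = -⅓*14 = -14/3 ≈ -4.6667)
N(B) = -3/7 + B/7
I = 1024/95 (I = (1/((-3/7 + (⅐)*4) - 14/3) + 6) + 5 = (1/((-3/7 + 4/7) - 14/3) + 6) + 5 = (1/(⅐ - 14/3) + 6) + 5 = (1/(-95/21) + 6) + 5 = (-21/95 + 6) + 5 = 549/95 + 5 = 1024/95 ≈ 10.779)
(I - 42)² = (1024/95 - 42)² = (-2966/95)² = 8797156/9025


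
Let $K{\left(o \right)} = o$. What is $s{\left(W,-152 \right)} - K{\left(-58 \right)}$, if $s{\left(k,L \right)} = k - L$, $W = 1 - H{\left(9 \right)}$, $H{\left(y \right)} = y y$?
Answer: $130$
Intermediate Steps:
$H{\left(y \right)} = y^{2}$
$W = -80$ ($W = 1 - 9^{2} = 1 - 81 = -80$)
$s{\left(W,-152 \right)} - K{\left(-58 \right)} = \left(-80 - -152\right) - -58 = \left(-80 + 152\right) + 58 = 72 + 58 = 130$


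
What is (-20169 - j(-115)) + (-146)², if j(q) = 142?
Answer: 1005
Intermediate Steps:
(-20169 - j(-115)) + (-146)² = (-20169 - 1*142) + (-146)² = (-20169 - 142) + 21316 = -20311 + 21316 = 1005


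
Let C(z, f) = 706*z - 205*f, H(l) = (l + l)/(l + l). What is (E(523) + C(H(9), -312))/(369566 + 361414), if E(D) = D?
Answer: 65189/730980 ≈ 0.089180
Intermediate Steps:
H(l) = 1 (H(l) = (2*l)/((2*l)) = (2*l)*(1/(2*l)) = 1)
C(z, f) = -205*f + 706*z
(E(523) + C(H(9), -312))/(369566 + 361414) = (523 + (-205*(-312) + 706*1))/(369566 + 361414) = (523 + (63960 + 706))/730980 = (523 + 64666)*(1/730980) = 65189*(1/730980) = 65189/730980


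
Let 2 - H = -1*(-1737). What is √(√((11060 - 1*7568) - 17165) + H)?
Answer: √(-1735 + 11*I*√113) ≈ 1.4028 + 41.677*I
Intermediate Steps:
H = -1735 (H = 2 - (-1)*(-1737) = 2 - 1*1737 = 2 - 1737 = -1735)
√(√((11060 - 1*7568) - 17165) + H) = √(√((11060 - 1*7568) - 17165) - 1735) = √(√((11060 - 7568) - 17165) - 1735) = √(√(3492 - 17165) - 1735) = √(√(-13673) - 1735) = √(11*I*√113 - 1735) = √(-1735 + 11*I*√113)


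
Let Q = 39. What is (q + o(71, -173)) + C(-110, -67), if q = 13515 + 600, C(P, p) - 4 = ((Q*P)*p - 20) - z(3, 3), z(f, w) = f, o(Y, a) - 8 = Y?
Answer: 301605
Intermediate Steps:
o(Y, a) = 8 + Y
C(P, p) = -19 + 39*P*p (C(P, p) = 4 + (((39*P)*p - 20) - 1*3) = 4 + ((39*P*p - 20) - 3) = 4 + ((-20 + 39*P*p) - 3) = 4 + (-23 + 39*P*p) = -19 + 39*P*p)
q = 14115
(q + o(71, -173)) + C(-110, -67) = (14115 + (8 + 71)) + (-19 + 39*(-110)*(-67)) = (14115 + 79) + (-19 + 287430) = 14194 + 287411 = 301605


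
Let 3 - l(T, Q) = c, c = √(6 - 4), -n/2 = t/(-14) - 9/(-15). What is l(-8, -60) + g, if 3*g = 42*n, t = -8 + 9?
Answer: -59/5 - √2 ≈ -13.214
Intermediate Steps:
t = 1
n = -37/35 (n = -2*(1/(-14) - 9/(-15)) = -2*(1*(-1/14) - 9*(-1/15)) = -2*(-1/14 + ⅗) = -2*37/70 = -37/35 ≈ -1.0571)
c = √2 ≈ 1.4142
l(T, Q) = 3 - √2
g = -74/5 (g = (42*(-37/35))/3 = (⅓)*(-222/5) = -74/5 ≈ -14.800)
l(-8, -60) + g = (3 - √2) - 74/5 = -59/5 - √2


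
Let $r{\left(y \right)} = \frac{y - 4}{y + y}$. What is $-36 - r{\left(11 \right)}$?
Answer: $- \frac{799}{22} \approx -36.318$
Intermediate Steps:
$r{\left(y \right)} = \frac{-4 + y}{2 y}$
$-36 - r{\left(11 \right)} = -36 - \frac{-4 + 11}{2 \cdot 11} = -36 - \frac{1}{2} \cdot \frac{1}{11} \cdot 7 = -36 - \frac{7}{22} = - \frac{799}{22}$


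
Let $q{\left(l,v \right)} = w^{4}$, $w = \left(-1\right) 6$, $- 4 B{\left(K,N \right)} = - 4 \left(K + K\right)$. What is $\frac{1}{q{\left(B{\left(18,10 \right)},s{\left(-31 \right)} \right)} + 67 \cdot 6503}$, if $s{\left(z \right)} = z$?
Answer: $\frac{1}{436997} \approx 2.2883 \cdot 10^{-6}$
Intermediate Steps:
$B{\left(K,N \right)} = 2 K$ ($B{\left(K,N \right)} = - \frac{\left(-4\right) \left(K + K\right)}{4} = - \frac{\left(-4\right) 2 K}{4} = - \frac{\left(-8\right) K}{4} = 2 K$)
$w = -6$
$q{\left(l,v \right)} = 1296$ ($q{\left(l,v \right)} = \left(-6\right)^{4} = 1296$)
$\frac{1}{q{\left(B{\left(18,10 \right)},s{\left(-31 \right)} \right)} + 67 \cdot 6503} = \frac{1}{1296 + 67 \cdot 6503} = \frac{1}{1296 + 435701} = \frac{1}{436997}$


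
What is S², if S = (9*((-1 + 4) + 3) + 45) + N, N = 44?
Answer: 20449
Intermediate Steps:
S = 143 (S = (9*((-1 + 4) + 3) + 45) + 44 = (9*(3 + 3) + 45) + 44 = (9*6 + 45) + 44 = (54 + 45) + 44 = 99 + 44 = 143)
S² = 143² = 20449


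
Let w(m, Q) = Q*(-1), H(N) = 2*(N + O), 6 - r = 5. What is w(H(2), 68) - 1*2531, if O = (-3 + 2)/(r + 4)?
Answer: -2599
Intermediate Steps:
r = 1 (r = 6 - 1*5 = 6 - 5 = 1)
O = -⅕ (O = (-3 + 2)/(1 + 4) = -1/5 = -1*⅕ = -⅕ ≈ -0.20000)
H(N) = -⅖ + 2*N (H(N) = 2*(N - ⅕) = 2*(-⅕ + N) = -⅖ + 2*N)
w(m, Q) = -Q
w(H(2), 68) - 1*2531 = -1*68 - 1*2531 = -68 - 2531 = -2599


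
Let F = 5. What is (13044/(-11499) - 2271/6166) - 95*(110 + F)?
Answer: -258240001661/23634278 ≈ -10927.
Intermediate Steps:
(13044/(-11499) - 2271/6166) - 95*(110 + F) = (13044/(-11499) - 2271/6166) - 95*(110 + 5) = (13044*(-1/11499) - 2271*1/6166) - 95*115 = (-4348/3833 - 2271/6166) - 1*10925 = -35514511/23634278 - 10925 = -258240001661/23634278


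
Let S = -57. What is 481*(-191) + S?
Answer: -91928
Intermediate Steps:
481*(-191) + S = 481*(-191) - 57 = -91871 - 57 = -91928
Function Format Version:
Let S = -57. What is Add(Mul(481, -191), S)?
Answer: -91928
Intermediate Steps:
Add(Mul(481, -191), S) = Add(Mul(481, -191), -57) = Add(-91871, -57) = -91928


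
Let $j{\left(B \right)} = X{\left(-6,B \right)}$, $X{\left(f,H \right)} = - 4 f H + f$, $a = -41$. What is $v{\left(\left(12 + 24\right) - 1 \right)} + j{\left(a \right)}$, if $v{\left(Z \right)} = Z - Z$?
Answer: $-990$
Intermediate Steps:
$X{\left(f,H \right)} = f - 4 H f$ ($X{\left(f,H \right)} = - 4 H f + f = f - 4 H f$)
$j{\left(B \right)} = -6 + 24 B$ ($j{\left(B \right)} = - 6 \left(1 - 4 B\right) = -6 + 24 B$)
$v{\left(Z \right)} = 0$
$v{\left(\left(12 + 24\right) - 1 \right)} + j{\left(a \right)} = 0 + \left(-6 + 24 \left(-41\right)\right) = 0 - 990 = -990$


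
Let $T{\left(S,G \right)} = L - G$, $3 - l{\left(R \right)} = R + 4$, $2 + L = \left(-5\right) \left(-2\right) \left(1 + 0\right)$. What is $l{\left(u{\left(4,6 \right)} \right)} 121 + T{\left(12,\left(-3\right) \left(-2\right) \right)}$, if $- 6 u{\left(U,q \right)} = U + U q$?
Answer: $\frac{1337}{3} \approx 445.67$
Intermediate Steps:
$L = 8$ ($L = -2 + \left(-5\right) \left(-2\right) \left(1 + 0\right) = -2 + 10 \cdot 1 = -2 + 10 = 8$)
$u{\left(U,q \right)} = - \frac{U}{6} - \frac{U q}{6}$ ($u{\left(U,q \right)} = - \frac{U + U q}{6} = - \frac{U}{6} - \frac{U q}{6}$)
$l{\left(R \right)} = -1 - R$ ($l{\left(R \right)} = 3 - \left(R + 4\right) = 3 - \left(4 + R\right) = -1 - R$)
$T{\left(S,G \right)} = 8 - G$
$l{\left(u{\left(4,6 \right)} \right)} 121 + T{\left(12,\left(-3\right) \left(-2\right) \right)} = \left(-1 - \left(- \frac{1}{6}\right) 4 \left(1 + 6\right)\right) 121 + \left(8 - \left(-3\right) \left(-2\right)\right) = \left(-1 - \left(- \frac{1}{6}\right) 4 \cdot 7\right) 121 + \left(8 - 6\right) = \left(-1 - - \frac{14}{3}\right) 121 + \left(8 - 6\right) = \left(-1 + \frac{14}{3}\right) 121 + 2 = \frac{11}{3} \cdot 121 + 2 = \frac{1331}{3} + 2 = \frac{1337}{3}$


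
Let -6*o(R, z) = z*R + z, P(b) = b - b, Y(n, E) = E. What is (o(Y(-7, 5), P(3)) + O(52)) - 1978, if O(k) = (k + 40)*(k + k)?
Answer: 7590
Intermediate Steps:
O(k) = 2*k*(40 + k) (O(k) = (40 + k)*(2*k) = 2*k*(40 + k))
P(b) = 0
o(R, z) = -z/6 - R*z/6 (o(R, z) = -(z*R + z)/6 = -(R*z + z)/6 = -(z + R*z)/6 = -z/6 - R*z/6)
(o(Y(-7, 5), P(3)) + O(52)) - 1978 = (-⅙*0*(1 + 5) + 2*52*(40 + 52)) - 1978 = (-⅙*0*6 + 2*52*92) - 1978 = (0 + 9568) - 1978 = 9568 - 1978 = 7590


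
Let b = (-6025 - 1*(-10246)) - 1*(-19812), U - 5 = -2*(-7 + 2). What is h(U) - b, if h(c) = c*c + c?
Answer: -23793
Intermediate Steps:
U = 15 (U = 5 - 2*(-7 + 2) = 5 - 2*(-5) = 5 + 10 = 15)
h(c) = c + c² (h(c) = c² + c = c + c²)
b = 24033 (b = (-6025 + 10246) + 19812 = 4221 + 19812 = 24033)
h(U) - b = 15*(1 + 15) - 1*24033 = 15*16 - 24033 = 240 - 24033 = -23793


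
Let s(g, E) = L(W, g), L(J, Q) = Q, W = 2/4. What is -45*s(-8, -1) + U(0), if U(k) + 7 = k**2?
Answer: 353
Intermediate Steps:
U(k) = -7 + k**2
W = 1/2 (W = 2*(1/4) = 1/2 ≈ 0.50000)
s(g, E) = g
-45*s(-8, -1) + U(0) = -45*(-8) + (-7 + 0**2) = 360 + (-7 + 0) = 360 - 7 = 353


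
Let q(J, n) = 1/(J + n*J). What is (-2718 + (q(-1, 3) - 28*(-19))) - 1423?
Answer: -14437/4 ≈ -3609.3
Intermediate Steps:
q(J, n) = 1/(J + J*n)
(-2718 + (q(-1, 3) - 28*(-19))) - 1423 = (-2718 + (1/((-1)*(1 + 3)) - 28*(-19))) - 1423 = (-2718 + (-1/4 + 532)) - 1423 = (-2718 + (-1*¼ + 532)) - 1423 = (-2718 + (-¼ + 532)) - 1423 = (-2718 + 2127/4) - 1423 = -8745/4 - 1423 = -14437/4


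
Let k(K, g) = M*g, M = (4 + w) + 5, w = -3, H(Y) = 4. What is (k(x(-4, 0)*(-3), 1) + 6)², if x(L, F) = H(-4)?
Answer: 144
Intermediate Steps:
x(L, F) = 4
M = 6 (M = (4 - 3) + 5 = 1 + 5 = 6)
k(K, g) = 6*g
(k(x(-4, 0)*(-3), 1) + 6)² = (6*1 + 6)² = (6 + 6)² = 12² = 144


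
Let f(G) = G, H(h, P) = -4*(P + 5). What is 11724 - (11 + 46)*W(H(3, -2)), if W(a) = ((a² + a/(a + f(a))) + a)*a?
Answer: 102354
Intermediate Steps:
H(h, P) = -20 - 4*P (H(h, P) = -4*(5 + P) = -20 - 4*P)
W(a) = a*(½ + a + a²) (W(a) = ((a² + a/(a + a)) + a)*a = ((a² + a/((2*a))) + a)*a = ((a² + (1/(2*a))*a) + a)*a = ((a² + ½) + a)*a = ((½ + a²) + a)*a = (½ + a + a²)*a = a*(½ + a + a²))
11724 - (11 + 46)*W(H(3, -2)) = 11724 - (11 + 46)*(-20 - 4*(-2))*(½ + (-20 - 4*(-2)) + (-20 - 4*(-2))²) = 11724 - 57*(-20 + 8)*(½ + (-20 + 8) + (-20 + 8)²) = 11724 - 57*(-12*(½ - 12 + (-12)²)) = 11724 - 57*(-12*(½ - 12 + 144)) = 11724 - 57*(-12*265/2) = 11724 - 57*(-1590) = 11724 - 1*(-90630) = 11724 + 90630 = 102354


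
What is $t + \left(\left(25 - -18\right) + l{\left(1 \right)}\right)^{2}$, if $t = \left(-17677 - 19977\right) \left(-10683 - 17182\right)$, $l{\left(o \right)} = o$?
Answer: $1049230646$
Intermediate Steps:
$t = 1049228710$ ($t = \left(-37654\right) \left(-27865\right) = 1049228710$)
$t + \left(\left(25 - -18\right) + l{\left(1 \right)}\right)^{2} = 1049228710 + \left(\left(25 - -18\right) + 1\right)^{2} = 1049228710 + \left(\left(25 + 18\right) + 1\right)^{2} = 1049228710 + \left(43 + 1\right)^{2} = 1049228710 + 44^{2} = 1049228710 + 1936 = 1049230646$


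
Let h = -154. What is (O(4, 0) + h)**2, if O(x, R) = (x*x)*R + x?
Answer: 22500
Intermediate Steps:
O(x, R) = x + R*x**2 (O(x, R) = x**2*R + x = R*x**2 + x = x + R*x**2)
(O(4, 0) + h)**2 = (4*(1 + 0*4) - 154)**2 = (4*(1 + 0) - 154)**2 = (4*1 - 154)**2 = (4 - 154)**2 = (-150)**2 = 22500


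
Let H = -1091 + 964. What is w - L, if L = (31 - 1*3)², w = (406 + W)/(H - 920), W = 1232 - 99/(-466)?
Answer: -127759525/162634 ≈ -785.56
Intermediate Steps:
H = -127
W = 574211/466 (W = 1232 - 99*(-1/466) = 1232 + 99/466 = 574211/466 ≈ 1232.2)
w = -254469/162634 (w = (406 + 574211/466)/(-127 - 920) = (763407/466)/(-1047) = (763407/466)*(-1/1047) = -254469/162634 ≈ -1.5647)
L = 784 (L = (31 - 3)² = 28² = 784)
w - L = -254469/162634 - 1*784 = -254469/162634 - 784 = -127759525/162634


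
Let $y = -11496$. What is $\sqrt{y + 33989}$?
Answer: $\sqrt{22493} \approx 149.98$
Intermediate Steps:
$\sqrt{y + 33989} = \sqrt{-11496 + 33989} = \sqrt{22493}$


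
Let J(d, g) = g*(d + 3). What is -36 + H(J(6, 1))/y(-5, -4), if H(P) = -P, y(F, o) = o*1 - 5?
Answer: -35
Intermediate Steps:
y(F, o) = -5 + o (y(F, o) = o - 5 = -5 + o)
J(d, g) = g*(3 + d)
-36 + H(J(6, 1))/y(-5, -4) = -36 + (-(3 + 6))/(-5 - 4) = -36 - 9/(-9) = -36 - 1*9*(-⅑) = -36 - 9*(-⅑) = -36 + 1 = -35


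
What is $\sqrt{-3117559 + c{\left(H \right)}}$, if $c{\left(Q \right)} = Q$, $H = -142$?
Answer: $i \sqrt{3117701} \approx 1765.7 i$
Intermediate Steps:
$\sqrt{-3117559 + c{\left(H \right)}} = \sqrt{-3117559 - 142} = \sqrt{-3117701} = i \sqrt{3117701}$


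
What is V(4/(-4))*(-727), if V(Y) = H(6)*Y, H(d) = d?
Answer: 4362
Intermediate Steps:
V(Y) = 6*Y
V(4/(-4))*(-727) = (6*(4/(-4)))*(-727) = (6*(4*(-¼)))*(-727) = (6*(-1))*(-727) = -6*(-727) = 4362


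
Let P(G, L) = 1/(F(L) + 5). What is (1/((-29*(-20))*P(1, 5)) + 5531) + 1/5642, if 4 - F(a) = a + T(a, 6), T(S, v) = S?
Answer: 9049709049/1636180 ≈ 5531.0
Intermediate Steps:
F(a) = 4 - 2*a (F(a) = 4 - (a + a) = 4 - 2*a)
P(G, L) = 1/(9 - 2*L) (P(G, L) = 1/((4 - 2*L) + 5) = 1/(9 - 2*L))
(1/((-29*(-20))*P(1, 5)) + 5531) + 1/5642 = (1/((-29*(-20))*(-1/(-9 + 2*5))) + 5531) + 1/5642 = (1/(580*(-1/(-9 + 10))) + 5531) + 1/5642 = (1/(580*(-1/1)) + 5531) + 1/5642 = (1/(580*(-1*1)) + 5531) + 1/5642 = (1/(580*(-1)) + 5531) + 1/5642 = (1/(-580) + 5531) + 1/5642 = (-1/580 + 5531) + 1/5642 = 3207979/580 + 1/5642 = 9049709049/1636180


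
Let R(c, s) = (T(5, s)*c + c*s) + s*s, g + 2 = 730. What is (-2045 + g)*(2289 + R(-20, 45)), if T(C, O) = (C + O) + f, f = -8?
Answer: -3389958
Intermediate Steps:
g = 728 (g = -2 + 730 = 728)
T(C, O) = -8 + C + O (T(C, O) = (C + O) - 8 = -8 + C + O)
R(c, s) = s² + c*s + c*(-3 + s) (R(c, s) = ((-8 + 5 + s)*c + c*s) + s*s = ((-3 + s)*c + c*s) + s² = (c*(-3 + s) + c*s) + s² = (c*s + c*(-3 + s)) + s² = s² + c*s + c*(-3 + s))
(-2045 + g)*(2289 + R(-20, 45)) = (-2045 + 728)*(2289 + (45² - 20*45 - 20*(-3 + 45))) = -1317*(2289 + (2025 - 900 - 20*42)) = -1317*(2289 + (2025 - 900 - 840)) = -1317*(2289 + 285) = -1317*2574 = -3389958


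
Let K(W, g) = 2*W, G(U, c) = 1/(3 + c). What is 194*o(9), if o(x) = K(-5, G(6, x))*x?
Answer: -17460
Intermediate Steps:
o(x) = -10*x (o(x) = (2*(-5))*x = -10*x)
194*o(9) = 194*(-10*9) = 194*(-90) = -17460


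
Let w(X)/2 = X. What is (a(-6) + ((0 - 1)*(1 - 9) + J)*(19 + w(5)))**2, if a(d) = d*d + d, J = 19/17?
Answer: 25050025/289 ≈ 86678.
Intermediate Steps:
w(X) = 2*X
J = 19/17 (J = 19*(1/17) = 19/17 ≈ 1.1176)
a(d) = d + d**2 (a(d) = d**2 + d = d + d**2)
(a(-6) + ((0 - 1)*(1 - 9) + J)*(19 + w(5)))**2 = (-6*(1 - 6) + ((0 - 1)*(1 - 9) + 19/17)*(19 + 2*5))**2 = (-6*(-5) + (-1*(-8) + 19/17)*(19 + 10))**2 = (30 + (8 + 19/17)*29)**2 = (30 + (155/17)*29)**2 = (30 + 4495/17)**2 = (5005/17)**2 = 25050025/289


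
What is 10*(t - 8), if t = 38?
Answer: 300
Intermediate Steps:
10*(t - 8) = 10*(38 - 8) = 10*30 = 300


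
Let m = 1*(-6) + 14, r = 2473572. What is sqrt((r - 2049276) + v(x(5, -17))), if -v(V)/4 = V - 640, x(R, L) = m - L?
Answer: 2*sqrt(106689) ≈ 653.27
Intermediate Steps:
m = 8 (m = -6 + 14 = 8)
x(R, L) = 8 - L
v(V) = 2560 - 4*V (v(V) = -4*(V - 640) = -4*(-640 + V) = 2560 - 4*V)
sqrt((r - 2049276) + v(x(5, -17))) = sqrt((2473572 - 2049276) + (2560 - 4*(8 - 1*(-17)))) = sqrt(424296 + (2560 - 4*(8 + 17))) = sqrt(424296 + (2560 - 4*25)) = sqrt(424296 + (2560 - 100)) = sqrt(424296 + 2460) = sqrt(426756) = 2*sqrt(106689)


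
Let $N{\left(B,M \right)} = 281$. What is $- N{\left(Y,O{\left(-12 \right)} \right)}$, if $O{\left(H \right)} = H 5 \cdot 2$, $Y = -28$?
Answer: $-281$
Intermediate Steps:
$O{\left(H \right)} = 10 H$ ($O{\left(H \right)} = 5 H 2 = 10 H$)
$- N{\left(Y,O{\left(-12 \right)} \right)} = \left(-1\right) 281 = -281$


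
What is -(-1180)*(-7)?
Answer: -8260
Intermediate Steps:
-(-1180)*(-7) = -20*413 = -8260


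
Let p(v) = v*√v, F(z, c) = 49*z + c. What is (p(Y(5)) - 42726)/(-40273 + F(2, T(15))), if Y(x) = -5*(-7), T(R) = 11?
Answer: 7121/6694 - 35*√35/40164 ≈ 1.0586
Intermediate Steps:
Y(x) = 35
F(z, c) = c + 49*z
p(v) = v^(3/2)
(p(Y(5)) - 42726)/(-40273 + F(2, T(15))) = (35^(3/2) - 42726)/(-40273 + (11 + 49*2)) = (35*√35 - 42726)/(-40273 + (11 + 98)) = (-42726 + 35*√35)/(-40273 + 109) = (-42726 + 35*√35)/(-40164) = (-42726 + 35*√35)*(-1/40164) = 7121/6694 - 35*√35/40164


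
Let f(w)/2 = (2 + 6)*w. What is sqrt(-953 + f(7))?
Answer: 29*I ≈ 29.0*I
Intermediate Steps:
f(w) = 16*w (f(w) = 2*((2 + 6)*w) = 2*(8*w) = 16*w)
sqrt(-953 + f(7)) = sqrt(-953 + 16*7) = sqrt(-953 + 112) = sqrt(-841) = 29*I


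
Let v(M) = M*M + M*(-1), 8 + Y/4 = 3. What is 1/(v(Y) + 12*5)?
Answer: 1/480 ≈ 0.0020833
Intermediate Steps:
Y = -20 (Y = -32 + 4*3 = -32 + 12 = -20)
v(M) = M² - M
1/(v(Y) + 12*5) = 1/(-20*(-1 - 20) + 12*5) = 1/(-20*(-21) + 60) = 1/(420 + 60) = 1/480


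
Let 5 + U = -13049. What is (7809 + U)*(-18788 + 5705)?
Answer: 68620335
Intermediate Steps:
U = -13054 (U = -5 - 13049 = -13054)
(7809 + U)*(-18788 + 5705) = (7809 - 13054)*(-18788 + 5705) = -5245*(-13083) = 68620335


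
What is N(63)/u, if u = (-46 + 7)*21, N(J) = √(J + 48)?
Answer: -√111/819 ≈ -0.012864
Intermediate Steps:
N(J) = √(48 + J)
u = -819 (u = -39*21 = -819)
N(63)/u = √(48 + 63)/(-819) = √111*(-1/819) = -√111/819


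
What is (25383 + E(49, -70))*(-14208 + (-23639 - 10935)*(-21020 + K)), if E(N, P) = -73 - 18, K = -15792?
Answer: 32189732372960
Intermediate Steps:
E(N, P) = -91
(25383 + E(49, -70))*(-14208 + (-23639 - 10935)*(-21020 + K)) = (25383 - 91)*(-14208 + (-23639 - 10935)*(-21020 - 15792)) = 25292*(-14208 - 34574*(-36812)) = 25292*(-14208 + 1272738088) = 25292*1272723880 = 32189732372960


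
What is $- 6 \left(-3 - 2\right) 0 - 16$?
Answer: $-16$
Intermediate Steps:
$- 6 \left(-3 - 2\right) 0 - 16 = - 6 \left(\left(-5\right) 0\right) - 16 = \left(-6\right) 0 - 16 = 0 - 16 = -16$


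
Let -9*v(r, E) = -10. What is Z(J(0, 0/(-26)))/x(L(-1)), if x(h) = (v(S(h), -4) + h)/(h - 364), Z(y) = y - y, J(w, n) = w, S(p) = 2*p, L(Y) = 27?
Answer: 0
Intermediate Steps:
v(r, E) = 10/9 (v(r, E) = -⅑*(-10) = 10/9)
Z(y) = 0
x(h) = (10/9 + h)/(-364 + h) (x(h) = (10/9 + h)/(h - 364) = (10/9 + h)/(-364 + h))
Z(J(0, 0/(-26)))/x(L(-1)) = 0/(((10/9 + 27)/(-364 + 27))) = 0/(((253/9)/(-337))) = 0/((-1/337*253/9)) = 0/(-253/3033) = 0*(-3033/253) = 0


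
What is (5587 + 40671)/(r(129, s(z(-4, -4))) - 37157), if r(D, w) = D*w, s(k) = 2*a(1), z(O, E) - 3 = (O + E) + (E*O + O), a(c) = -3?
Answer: -46258/37931 ≈ -1.2195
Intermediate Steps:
z(O, E) = 3 + E + 2*O + E*O (z(O, E) = 3 + ((O + E) + (E*O + O)) = 3 + ((E + O) + (O + E*O)) = 3 + (E + 2*O + E*O) = 3 + E + 2*O + E*O)
s(k) = -6 (s(k) = 2*(-3) = -6)
(5587 + 40671)/(r(129, s(z(-4, -4))) - 37157) = (5587 + 40671)/(129*(-6) - 37157) = 46258/(-774 - 37157) = 46258/(-37931) = 46258*(-1/37931) = -46258/37931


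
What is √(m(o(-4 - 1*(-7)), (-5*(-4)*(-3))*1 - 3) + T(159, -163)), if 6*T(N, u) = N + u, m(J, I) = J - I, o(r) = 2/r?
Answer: 3*√7 ≈ 7.9373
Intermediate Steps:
T(N, u) = N/6 + u/6 (T(N, u) = (N + u)/6 = N/6 + u/6)
√(m(o(-4 - 1*(-7)), (-5*(-4)*(-3))*1 - 3) + T(159, -163)) = √((2/(-4 - 1*(-7)) - ((-5*(-4)*(-3))*1 - 3)) + ((⅙)*159 + (⅙)*(-163))) = √((2/(-4 + 7) - ((20*(-3))*1 - 3)) + (53/2 - 163/6)) = √((2/3 - (-60*1 - 3)) - ⅔) = √((2*(⅓) - (-60 - 3)) - ⅔) = √((⅔ - 1*(-63)) - ⅔) = √((⅔ + 63) - ⅔) = √(191/3 - ⅔) = √63 = 3*√7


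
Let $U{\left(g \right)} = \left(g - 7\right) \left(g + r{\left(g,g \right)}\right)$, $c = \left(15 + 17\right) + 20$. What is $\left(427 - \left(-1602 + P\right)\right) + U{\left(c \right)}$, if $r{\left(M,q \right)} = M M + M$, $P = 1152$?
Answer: $127237$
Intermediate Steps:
$r{\left(M,q \right)} = M + M^{2}$ ($r{\left(M,q \right)} = M^{2} + M = M + M^{2}$)
$c = 52$ ($c = 32 + 20 = 52$)
$U{\left(g \right)} = \left(-7 + g\right) \left(g + g \left(1 + g\right)\right)$ ($U{\left(g \right)} = \left(g - 7\right) \left(g + g \left(1 + g\right)\right) = \left(-7 + g\right) \left(g + g \left(1 + g\right)\right)$)
$\left(427 - \left(-1602 + P\right)\right) + U{\left(c \right)} = \left(427 + \left(1602 - 1152\right)\right) + 52 \left(-14 + 52^{2} - 260\right) = \left(427 + \left(1602 - 1152\right)\right) + 52 \left(-14 + 2704 - 260\right) = \left(427 + 450\right) + 52 \cdot 2430 = 877 + 126360 = 127237$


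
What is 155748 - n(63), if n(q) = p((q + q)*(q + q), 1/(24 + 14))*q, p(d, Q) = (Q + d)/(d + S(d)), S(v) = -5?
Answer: 93893300097/603098 ≈ 1.5569e+5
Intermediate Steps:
p(d, Q) = (Q + d)/(-5 + d) (p(d, Q) = (Q + d)/(d - 5) = (Q + d)/(-5 + d))
n(q) = q*(1/38 + 4*q²)/(-5 + 4*q²) (n(q) = ((1/(24 + 14) + (q + q)*(q + q))/(-5 + (q + q)*(q + q)))*q = ((1/38 + (2*q)*(2*q))/(-5 + (2*q)*(2*q)))*q = ((1/38 + 4*q²)/(-5 + 4*q²))*q = q*(1/38 + 4*q²)/(-5 + 4*q²))
155748 - n(63) = 155748 - (63 + 152*63³)/(-190 + 152*63²) = 155748 - (63 + 152*250047)/(-190 + 152*3969) = 155748 - (63 + 38007144)/(-190 + 603288) = 155748 - 38007207/603098 = 93893300097/603098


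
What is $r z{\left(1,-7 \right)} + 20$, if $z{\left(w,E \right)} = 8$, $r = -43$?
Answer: $-324$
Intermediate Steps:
$r z{\left(1,-7 \right)} + 20 = \left(-43\right) 8 + 20 = -344 + 20 = -324$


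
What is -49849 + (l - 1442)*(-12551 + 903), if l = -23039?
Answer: 285104839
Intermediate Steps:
-49849 + (l - 1442)*(-12551 + 903) = -49849 + (-23039 - 1442)*(-12551 + 903) = -49849 - 24481*(-11648) = -49849 + 285154688 = 285104839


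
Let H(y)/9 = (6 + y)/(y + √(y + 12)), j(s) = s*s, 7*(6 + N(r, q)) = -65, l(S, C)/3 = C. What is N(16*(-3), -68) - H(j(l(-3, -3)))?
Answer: -54097/2156 + 261*√93/2156 ≈ -23.924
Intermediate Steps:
l(S, C) = 3*C
N(r, q) = -107/7 (N(r, q) = -6 + (⅐)*(-65) = -6 - 65/7 = -107/7)
j(s) = s²
H(y) = 9*(6 + y)/(y + √(12 + y)) (H(y) = 9*((6 + y)/(y + √(y + 12))) = 9*((6 + y)/(y + √(12 + y))) = 9*(6 + y)/(y + √(12 + y)))
N(16*(-3), -68) - H(j(l(-3, -3))) = -107/7 - 9*(6 + (3*(-3))²)/((3*(-3))² + √(12 + (3*(-3))²)) = -107/7 - 9*(6 + (-9)²)/((-9)² + √(12 + (-9)²)) = -107/7 - 9*(6 + 81)/(81 + √(12 + 81)) = -107/7 - 9*87/(81 + √93) = -107/7 - 783/(81 + √93)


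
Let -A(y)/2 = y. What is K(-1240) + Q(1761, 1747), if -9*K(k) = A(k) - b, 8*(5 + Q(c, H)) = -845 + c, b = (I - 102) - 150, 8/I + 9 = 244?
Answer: -273613/1410 ≈ -194.05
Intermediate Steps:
I = 8/235 (I = 8/(-9 + 244) = 8/235 ≈ 0.034043)
A(y) = -2*y
b = -59212/235 (b = (8/235 - 102) - 150 = -23962/235 - 150 = -59212/235 ≈ -251.97)
Q(c, H) = -885/8 + c/8 (Q(c, H) = -5 + (-845 + c)/8 = -5 + (-845/8 + c/8) = -885/8 + c/8)
K(k) = -59212/2115 + 2*k/9 (K(k) = -(-2*k - 1*(-59212/235))/9 = -(-2*k + 59212/235)/9 = -(59212/235 - 2*k)/9 = -59212/2115 + 2*k/9)
K(-1240) + Q(1761, 1747) = (-59212/2115 + (2/9)*(-1240)) + (-885/8 + (⅛)*1761) = (-59212/2115 - 2480/9) + (-885/8 + 1761/8) = -214004/705 + 219/2 = -273613/1410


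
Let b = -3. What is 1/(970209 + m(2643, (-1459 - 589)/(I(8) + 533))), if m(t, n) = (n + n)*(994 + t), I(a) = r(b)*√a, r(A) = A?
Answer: 267615667537/252161418269554993 + 89382912*√2/252161418269554993 ≈ 1.0618e-6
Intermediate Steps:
I(a) = -3*√a
m(t, n) = 2*n*(994 + t) (m(t, n) = (2*n)*(994 + t) = 2*n*(994 + t))
1/(970209 + m(2643, (-1459 - 589)/(I(8) + 533))) = 1/(970209 + 2*((-1459 - 589)/(-6*√2 + 533))*(994 + 2643)) = 1/(970209 + 2*(-2048/(-6*√2 + 533))*3637) = 1/(970209 + 2*(-2048/(533 - 6*√2))*3637) = 1/(970209 - 14897152/(533 - 6*√2))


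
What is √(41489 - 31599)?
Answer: √9890 ≈ 99.448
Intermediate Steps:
√(41489 - 31599) = √9890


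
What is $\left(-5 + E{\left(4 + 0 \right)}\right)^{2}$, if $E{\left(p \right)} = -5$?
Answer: $100$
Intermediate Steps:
$\left(-5 + E{\left(4 + 0 \right)}\right)^{2} = \left(-5 - 5\right)^{2} = \left(-10\right)^{2} = 100$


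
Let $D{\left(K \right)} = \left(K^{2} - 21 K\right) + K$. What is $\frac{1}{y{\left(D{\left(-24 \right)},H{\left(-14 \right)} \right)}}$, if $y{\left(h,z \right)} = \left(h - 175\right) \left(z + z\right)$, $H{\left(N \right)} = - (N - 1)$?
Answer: $\frac{1}{26430} \approx 3.7836 \cdot 10^{-5}$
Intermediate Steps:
$H{\left(N \right)} = 1 - N$ ($H{\left(N \right)} = - (-1 + N) = 1 - N$)
$D{\left(K \right)} = K^{2} - 20 K$
$y{\left(h,z \right)} = 2 z \left(-175 + h\right)$ ($y{\left(h,z \right)} = \left(-175 + h\right) 2 z = 2 z \left(-175 + h\right)$)
$\frac{1}{y{\left(D{\left(-24 \right)},H{\left(-14 \right)} \right)}} = \frac{1}{2 \left(1 - -14\right) \left(-175 - 24 \left(-20 - 24\right)\right)} = \frac{1}{2 \left(1 + 14\right) \left(-175 - -1056\right)} = \frac{1}{2 \cdot 15 \left(-175 + 1056\right)} = \frac{1}{2 \cdot 15 \cdot 881} = \frac{1}{26430}$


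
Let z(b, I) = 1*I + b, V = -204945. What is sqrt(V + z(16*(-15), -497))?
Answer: I*sqrt(205682) ≈ 453.52*I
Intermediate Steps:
z(b, I) = I + b
sqrt(V + z(16*(-15), -497)) = sqrt(-204945 + (-497 + 16*(-15))) = sqrt(-204945 + (-497 - 240)) = sqrt(-204945 - 737) = sqrt(-205682) = I*sqrt(205682)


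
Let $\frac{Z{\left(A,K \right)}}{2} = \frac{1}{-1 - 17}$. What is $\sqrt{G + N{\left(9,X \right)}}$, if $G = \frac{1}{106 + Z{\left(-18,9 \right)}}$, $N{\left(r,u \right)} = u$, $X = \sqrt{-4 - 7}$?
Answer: $\frac{\sqrt{8577 + 908209 i \sqrt{11}}}{953} \approx 1.2896 + 1.2859 i$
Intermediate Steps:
$Z{\left(A,K \right)} = - \frac{1}{9}$ ($Z{\left(A,K \right)} = \frac{2}{-1 - 17} = \frac{2}{-18} = 2 \left(- \frac{1}{18}\right) = - \frac{1}{9}$)
$X = i \sqrt{11}$ ($X = \sqrt{-11} = i \sqrt{11} \approx 3.3166 i$)
$G = \frac{9}{953}$ ($G = \frac{1}{106 - \frac{1}{9}} = \frac{1}{\frac{953}{9}} = \frac{9}{953} \approx 0.0094439$)
$\sqrt{G + N{\left(9,X \right)}} = \sqrt{\frac{9}{953} + i \sqrt{11}}$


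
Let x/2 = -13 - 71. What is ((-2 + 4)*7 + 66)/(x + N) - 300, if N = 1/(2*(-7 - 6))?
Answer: -1312780/4369 ≈ -300.48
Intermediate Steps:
N = -1/26 (N = 1/(2*(-13)) = 1/(-26) = -1/26 ≈ -0.038462)
x = -168 (x = 2*(-13 - 71) = 2*(-84) = -168)
((-2 + 4)*7 + 66)/(x + N) - 300 = ((-2 + 4)*7 + 66)/(-168 - 1/26) - 300 = (2*7 + 66)/(-4369/26) - 300 = (14 + 66)*(-26/4369) - 300 = 80*(-26/4369) - 300 = -2080/4369 - 300 = -1312780/4369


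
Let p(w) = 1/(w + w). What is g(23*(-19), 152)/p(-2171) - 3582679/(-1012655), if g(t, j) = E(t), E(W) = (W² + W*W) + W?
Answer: -1677440059180331/1012655 ≈ -1.6565e+9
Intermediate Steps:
E(W) = W + 2*W² (E(W) = (W² + W²) + W = 2*W² + W = W + 2*W²)
g(t, j) = t*(1 + 2*t)
p(w) = 1/(2*w)
g(23*(-19), 152)/p(-2171) - 3582679/(-1012655) = ((23*(-19))*(1 + 2*(23*(-19))))/(((½)/(-2171))) - 3582679/(-1012655) = (-437*(1 + 2*(-437)))/(((½)*(-1/2171))) - 3582679*(-1/1012655) = (-437*(1 - 874))/(-1/4342) + 3582679/1012655 = -437*(-873)*(-4342) + 3582679/1012655 = 381501*(-4342) + 3582679/1012655 = -1656477342 + 3582679/1012655 = -1677440059180331/1012655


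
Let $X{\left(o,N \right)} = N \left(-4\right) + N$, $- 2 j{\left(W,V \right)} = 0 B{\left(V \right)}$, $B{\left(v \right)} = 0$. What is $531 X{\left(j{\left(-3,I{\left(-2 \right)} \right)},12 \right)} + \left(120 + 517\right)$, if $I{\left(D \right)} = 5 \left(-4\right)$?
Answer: $-18479$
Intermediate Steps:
$I{\left(D \right)} = -20$
$j{\left(W,V \right)} = 0$ ($j{\left(W,V \right)} = - \frac{0 \cdot 0}{2} = \left(- \frac{1}{2}\right) 0 = 0$)
$X{\left(o,N \right)} = - 3 N$ ($X{\left(o,N \right)} = - 4 N + N = - 3 N$)
$531 X{\left(j{\left(-3,I{\left(-2 \right)} \right)},12 \right)} + \left(120 + 517\right) = 531 \left(\left(-3\right) 12\right) + \left(120 + 517\right) = 531 \left(-36\right) + 637 = -19116 + 637 = -18479$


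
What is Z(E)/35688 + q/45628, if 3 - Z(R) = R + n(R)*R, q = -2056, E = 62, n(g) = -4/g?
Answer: -18971017/407093016 ≈ -0.046601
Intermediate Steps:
Z(R) = 7 - R (Z(R) = 3 - (R + (-4/R)*R) = 3 - (R - 4) = 3 - (-4 + R) = 3 + (4 - R) = 7 - R)
Z(E)/35688 + q/45628 = (7 - 1*62)/35688 - 2056/45628 = (7 - 62)*(1/35688) - 2056*1/45628 = -55*1/35688 - 514/11407 = -55/35688 - 514/11407 = -18971017/407093016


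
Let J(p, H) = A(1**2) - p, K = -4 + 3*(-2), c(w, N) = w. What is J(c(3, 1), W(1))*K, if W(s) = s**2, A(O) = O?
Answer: 20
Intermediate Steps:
K = -10 (K = -4 - 6 = -10)
J(p, H) = 1 - p (J(p, H) = 1**2 - p = 1 - p)
J(c(3, 1), W(1))*K = (1 - 1*3)*(-10) = (1 - 3)*(-10) = -2*(-10) = 20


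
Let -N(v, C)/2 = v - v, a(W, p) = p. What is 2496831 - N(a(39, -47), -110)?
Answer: 2496831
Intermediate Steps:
N(v, C) = 0 (N(v, C) = -2*(v - v) = -2*0 = 0)
2496831 - N(a(39, -47), -110) = 2496831 - 1*0 = 2496831 + 0 = 2496831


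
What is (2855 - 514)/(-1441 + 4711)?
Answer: 2341/3270 ≈ 0.71590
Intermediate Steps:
(2855 - 514)/(-1441 + 4711) = 2341/3270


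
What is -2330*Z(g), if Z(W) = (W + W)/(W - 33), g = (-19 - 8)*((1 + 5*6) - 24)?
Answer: -146790/37 ≈ -3967.3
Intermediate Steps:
g = -189 (g = -27*((1 + 30) - 24) = -27*(31 - 24) = -27*7 = -189)
Z(W) = 2*W/(-33 + W) (Z(W) = (2*W)/(-33 + W) = 2*W/(-33 + W))
-2330*Z(g) = -4660*(-189)/(-33 - 189) = -4660*(-189)/(-222) = -4660*(-189)*(-1)/222 = -2330*63/37 = -146790/37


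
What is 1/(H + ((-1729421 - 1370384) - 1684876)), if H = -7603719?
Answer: -1/12388400 ≈ -8.0721e-8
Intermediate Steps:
1/(H + ((-1729421 - 1370384) - 1684876)) = 1/(-7603719 + ((-1729421 - 1370384) - 1684876)) = 1/(-7603719 + (-3099805 - 1684876)) = 1/(-7603719 - 4784681) = 1/(-12388400) = -1/12388400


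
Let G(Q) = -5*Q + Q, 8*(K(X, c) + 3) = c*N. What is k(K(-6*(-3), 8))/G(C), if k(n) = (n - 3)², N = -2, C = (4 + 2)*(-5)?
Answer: 8/15 ≈ 0.53333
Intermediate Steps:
C = -30 (C = 6*(-5) = -30)
K(X, c) = -3 - c/4 (K(X, c) = -3 + (c*(-2))/8 = -3 + (-2*c)/8 = -3 - c/4)
G(Q) = -4*Q
k(n) = (-3 + n)²
k(K(-6*(-3), 8))/G(C) = (-3 + (-3 - ¼*8))²/((-4*(-30))) = (-3 + (-3 - 2))²/120 = (-3 - 5)²*(1/120) = (-8)²*(1/120) = 64*(1/120) = 8/15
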